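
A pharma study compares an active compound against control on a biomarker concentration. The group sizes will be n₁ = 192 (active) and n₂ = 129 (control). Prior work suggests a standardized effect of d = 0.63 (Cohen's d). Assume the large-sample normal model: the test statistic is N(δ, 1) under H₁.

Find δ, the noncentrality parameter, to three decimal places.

δ = d / √(1/n₁ + 1/n₂) = 0.63 / √(1/192 + 1/129) = 5.5339

δ ≈ 5.534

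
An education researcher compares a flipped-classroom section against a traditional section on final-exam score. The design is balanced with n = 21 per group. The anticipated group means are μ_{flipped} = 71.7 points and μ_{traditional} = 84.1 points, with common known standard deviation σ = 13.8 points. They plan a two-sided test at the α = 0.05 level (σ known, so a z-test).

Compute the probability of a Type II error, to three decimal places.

β ≈ 0.171

Standardized effect: d = |μ_{flipped} − μ_{traditional}| / σ = |71.7 − 84.1| / 13.8 = 0.8986
Noncentrality parameter: λ = d·√(n/2) = 0.8986 × √(21/2) = 2.9116
Critical value for a two-sided test at α = 0.05: z_{α/2} = 1.960.
Power = Φ(λ − 1.960) + Φ(−λ − 1.960) = Φ(0.952) + Φ(-4.872) = 0.8294 + 0.0000 = 0.8294.
Type II error: β = 1 − power = 1 − 0.8294 = 0.1706.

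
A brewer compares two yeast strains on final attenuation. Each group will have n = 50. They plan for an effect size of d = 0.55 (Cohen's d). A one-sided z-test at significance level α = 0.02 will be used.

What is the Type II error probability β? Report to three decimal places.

Noncentrality parameter: λ = d·√(n/2) = 0.55 × √(50/2) = 2.7500
One-sided α = 0.02 → critical value z_{0.02} = 2.054.
Power = P(Z > 2.054 − λ) = Φ(0.696) = 0.7569.
Type II error: β = 1 − power = 1 − 0.7569 = 0.2431.

β ≈ 0.243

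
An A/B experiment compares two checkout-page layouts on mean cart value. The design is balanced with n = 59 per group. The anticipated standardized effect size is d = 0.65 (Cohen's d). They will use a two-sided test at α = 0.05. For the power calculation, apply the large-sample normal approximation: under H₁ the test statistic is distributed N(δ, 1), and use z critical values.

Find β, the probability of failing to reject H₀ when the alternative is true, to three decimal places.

Noncentrality parameter: δ = d·√(n/2) = 0.65 × √(59/2) = 3.5304
Critical value for a two-sided test at α = 0.05: z_{α/2} = 1.960.
Power = Φ(δ − 1.960) + Φ(−δ − 1.960) = Φ(1.570) + Φ(-5.490) = 0.9418 + 0.0000 = 0.9418.
Type II error: β = 1 − power = 1 − 0.9418 = 0.0582.

β ≈ 0.058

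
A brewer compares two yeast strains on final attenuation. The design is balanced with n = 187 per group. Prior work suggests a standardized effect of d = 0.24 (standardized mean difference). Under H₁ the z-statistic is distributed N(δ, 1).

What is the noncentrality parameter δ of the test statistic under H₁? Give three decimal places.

δ = d·√(n/2) = 0.24 × √(187/2) = 2.3207

δ ≈ 2.321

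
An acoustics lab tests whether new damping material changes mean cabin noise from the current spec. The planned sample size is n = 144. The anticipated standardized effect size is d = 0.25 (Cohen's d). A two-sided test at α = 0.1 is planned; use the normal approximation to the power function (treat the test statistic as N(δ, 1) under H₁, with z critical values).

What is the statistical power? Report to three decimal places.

Power ≈ 0.912

Noncentrality parameter: δ = d·√n = 0.25 × √144 = 3.0000
Critical value for a two-sided test at α = 0.1: z_{α/2} = 1.645.
Power = Φ(δ − 1.645) + Φ(−δ − 1.645) = Φ(1.355) + Φ(-4.645) = 0.9123 + 0.0000 = 0.9123.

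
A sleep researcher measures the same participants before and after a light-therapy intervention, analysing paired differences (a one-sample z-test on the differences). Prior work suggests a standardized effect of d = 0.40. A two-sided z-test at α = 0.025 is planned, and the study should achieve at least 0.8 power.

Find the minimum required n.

For power 0.8 need Φ(δ − z_{0.0125}) = 0.8, so δ = z_{0.0125} + z_{0.20} = 2.241 + 0.842 = 3.083.
(Ignoring the negligible lower-tail rejection probability gives the usual closed-form inversion.)
δ = d·√n ⇒ n = (δ/d)² = (3.083 / 0.40)² = 59.41.
Round up to the next whole unit.

n = 60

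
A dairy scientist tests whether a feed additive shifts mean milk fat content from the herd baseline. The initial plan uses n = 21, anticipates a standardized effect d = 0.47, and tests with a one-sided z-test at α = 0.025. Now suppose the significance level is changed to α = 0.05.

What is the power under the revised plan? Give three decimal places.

δ = d·√n = 0.47 × √21 = 2.1538 (unchanged). New critical value: z_{0.05} = 1.645.
Revised power = Φ(δ − 1.645) = Φ(0.509) = 0.6946.

Power ≈ 0.695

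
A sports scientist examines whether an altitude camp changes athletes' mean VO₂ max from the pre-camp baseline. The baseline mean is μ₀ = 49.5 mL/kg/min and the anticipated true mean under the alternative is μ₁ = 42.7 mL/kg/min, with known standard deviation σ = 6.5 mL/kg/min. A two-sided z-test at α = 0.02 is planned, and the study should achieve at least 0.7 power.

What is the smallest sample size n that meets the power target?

Standardized effect: d = |μ₁ − μ₀| / σ = |42.7 − 49.5| / 6.5 = 1.0462
For power 0.7 need Φ(δ − z_{0.01}) = 0.7, so δ = z_{0.01} + z_{0.30} = 2.326 + 0.524 = 2.851.
(Ignoring the negligible lower-tail rejection probability gives the usual closed-form inversion.)
δ = d·√n ⇒ n = (δ/d)² = (2.851 / 1.0462)² = 7.43.
Round up to the next whole unit.

n = 8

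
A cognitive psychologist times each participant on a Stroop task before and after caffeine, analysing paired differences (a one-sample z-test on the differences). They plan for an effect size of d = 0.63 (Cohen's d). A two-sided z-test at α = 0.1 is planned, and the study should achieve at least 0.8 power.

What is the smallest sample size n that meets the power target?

Set Φ(δ − 1.645) = 0.8; then δ − 1.645 = Φ⁻¹(0.8) = 0.842, giving δ = 2.486.
(For δ > 0 the lower-tail rejection region contributes negligibly to power, so the one-term inversion is standard.)
δ = d·√n ⇒ n = (δ/d)² = (2.486 / 0.63)² = 15.58.
Round up to the next whole unit.

n = 16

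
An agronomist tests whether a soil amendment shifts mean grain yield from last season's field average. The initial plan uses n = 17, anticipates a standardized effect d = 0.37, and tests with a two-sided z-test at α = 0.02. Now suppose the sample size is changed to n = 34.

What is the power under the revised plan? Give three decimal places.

With n = 34: δ = d·√n = 0.37 × √34 = 2.1575. Critical value z_{0.01} = 2.326.
Revised power = Φ(δ − 2.326) + Φ(−δ − 2.326) = Φ(-0.169) + Φ(-4.484) = 0.4329 + 0.0000 = 0.4329.

Power ≈ 0.433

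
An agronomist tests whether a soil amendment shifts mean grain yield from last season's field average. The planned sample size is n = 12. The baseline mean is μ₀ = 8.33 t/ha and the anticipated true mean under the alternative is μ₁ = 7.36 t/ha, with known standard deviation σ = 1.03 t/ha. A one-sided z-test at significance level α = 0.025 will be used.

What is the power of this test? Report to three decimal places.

Standardized effect: d = |μ₁ − μ₀| / σ = |7.36 − 8.33| / 1.03 = 0.9417
Noncentrality parameter: δ = d·√n = 0.9417 × √12 = 3.2623
Critical value for a one-sided test at α = 0.025: z_α = 1.960.
Power = P(Z > 1.960 − δ) = Φ(1.302) = 0.9036.

Power ≈ 0.904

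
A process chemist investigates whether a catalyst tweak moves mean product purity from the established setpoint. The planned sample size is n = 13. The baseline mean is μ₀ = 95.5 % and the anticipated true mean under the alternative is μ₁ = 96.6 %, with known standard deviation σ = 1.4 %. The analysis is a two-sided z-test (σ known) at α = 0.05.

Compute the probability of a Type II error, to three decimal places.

β ≈ 0.191

Standardized effect: d = |μ₁ − μ₀| / σ = |96.6 − 95.5| / 1.4 = 0.7857
Noncentrality parameter: δ = d·√n = 0.7857 × √13 = 2.8329
Two-sided α = 0.05 → critical value z_{0.025} = 1.960.
Power = Φ(δ − 1.960) + Φ(−δ − 1.960) = Φ(0.873) + Φ(-4.793) = 0.8087 + 0.0000 = 0.8087.
Type II error: β = 1 − power = 1 − 0.8087 = 0.1913.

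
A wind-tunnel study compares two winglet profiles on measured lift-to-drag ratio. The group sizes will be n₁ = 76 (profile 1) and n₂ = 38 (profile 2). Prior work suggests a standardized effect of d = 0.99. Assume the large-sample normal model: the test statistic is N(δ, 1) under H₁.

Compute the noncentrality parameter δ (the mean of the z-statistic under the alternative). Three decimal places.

δ ≈ 4.983

The noncentrality parameter scales effect size by the design's sample-size factor: δ = d / √(1/n₁ + 1/n₂) = 0.99 / √(1/76 + 1/38) = 4.9829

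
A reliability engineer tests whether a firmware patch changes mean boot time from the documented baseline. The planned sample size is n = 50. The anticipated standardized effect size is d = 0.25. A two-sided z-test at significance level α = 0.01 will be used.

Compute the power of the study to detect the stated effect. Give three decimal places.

Noncentrality parameter: δ = d·√n = 0.25 × √50 = 1.7678
Critical value for a two-sided test at α = 0.01: z_{α/2} = 2.576.
Power = Φ(δ − 2.576) + Φ(−δ − 2.576) = Φ(-0.808) + Φ(-4.344) = 0.2095 + 0.0000 = 0.2095.

Power ≈ 0.210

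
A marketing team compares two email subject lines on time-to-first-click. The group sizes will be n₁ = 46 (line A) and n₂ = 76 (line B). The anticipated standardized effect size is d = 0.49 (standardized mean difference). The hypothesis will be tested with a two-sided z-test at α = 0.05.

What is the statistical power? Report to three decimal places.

Noncentrality parameter: δ = d / √(1/n₁ + 1/n₂) = 0.49 / √(1/46 + 1/76) = 2.6230
Two-sided α = 0.05 → critical value z_{0.025} = 1.960.
Power = Φ(δ − 1.960) + Φ(−δ − 1.960) = Φ(0.663) + Φ(-4.583) = 0.7464 + 0.0000 = 0.7464.

Power ≈ 0.746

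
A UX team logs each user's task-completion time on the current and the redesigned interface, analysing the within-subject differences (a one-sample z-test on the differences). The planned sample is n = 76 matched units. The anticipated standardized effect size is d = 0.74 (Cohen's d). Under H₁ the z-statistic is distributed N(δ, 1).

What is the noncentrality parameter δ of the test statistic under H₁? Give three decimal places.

The noncentrality parameter scales effect size by the design's sample-size factor: δ = d·√n = 0.74 × √76 = 6.4512

δ ≈ 6.451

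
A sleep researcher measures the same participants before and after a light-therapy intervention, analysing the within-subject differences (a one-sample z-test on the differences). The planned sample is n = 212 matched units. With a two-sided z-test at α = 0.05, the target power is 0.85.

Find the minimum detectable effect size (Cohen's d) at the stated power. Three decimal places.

Need Φ(δ − 1.960) = 0.85, so δ = 1.960 + 1.036 = 2.996.
(Lower-tail contribution to power is negligible for δ > 0.)
δ = d·√n ⇒ d = δ/√n = 2.996/√212 = 0.2058.

d ≈ 0.206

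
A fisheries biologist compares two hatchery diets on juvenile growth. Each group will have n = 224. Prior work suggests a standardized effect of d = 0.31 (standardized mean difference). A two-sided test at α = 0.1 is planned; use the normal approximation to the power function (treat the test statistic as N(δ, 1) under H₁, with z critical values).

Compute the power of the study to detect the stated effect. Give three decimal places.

Noncentrality parameter: δ = d·√(n/2) = 0.31 × √(224/2) = 3.2807
Two-sided α = 0.1 → critical value z_{0.05} = 1.645.
Power = Φ(δ − 1.645) + Φ(−δ − 1.645) = Φ(1.636) + Φ(-4.926) = 0.9491 + 0.0000 = 0.9491.

Power ≈ 0.949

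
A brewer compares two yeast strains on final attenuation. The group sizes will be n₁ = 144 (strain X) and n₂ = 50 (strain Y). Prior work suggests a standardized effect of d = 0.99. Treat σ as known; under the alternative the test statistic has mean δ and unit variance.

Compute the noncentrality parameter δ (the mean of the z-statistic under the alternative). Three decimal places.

δ ≈ 6.031

The noncentrality parameter scales effect size by the design's sample-size factor: δ = d / √(1/n₁ + 1/n₂) = 0.99 / √(1/144 + 1/50) = 6.0312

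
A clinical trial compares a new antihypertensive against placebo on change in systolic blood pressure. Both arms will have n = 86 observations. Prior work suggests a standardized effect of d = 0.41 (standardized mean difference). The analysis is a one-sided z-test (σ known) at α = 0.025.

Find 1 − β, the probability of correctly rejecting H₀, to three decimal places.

Noncentrality parameter: δ = d·√(n/2) = 0.41 × √(86/2) = 2.6885
One-sided α = 0.025 → critical value z_{0.025} = 1.960.
Power = P(Z > 1.960 − δ) = Φ(0.729) = 0.7669.

Power ≈ 0.767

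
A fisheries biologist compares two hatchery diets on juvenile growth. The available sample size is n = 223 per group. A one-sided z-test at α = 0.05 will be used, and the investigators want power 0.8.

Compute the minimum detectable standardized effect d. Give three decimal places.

d ≈ 0.235

Required noncentrality: δ = z_{0.05} + z_{0.20} = 1.645 + 0.842 = 2.486.
δ = d·√(n/2) ⇒ d = δ/√(n/2) = 2.486/√(223/2) = 0.2355.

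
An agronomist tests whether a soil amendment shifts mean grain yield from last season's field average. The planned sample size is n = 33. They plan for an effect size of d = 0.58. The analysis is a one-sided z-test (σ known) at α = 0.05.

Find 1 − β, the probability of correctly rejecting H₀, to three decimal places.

Noncentrality parameter: δ = d·√n = 0.58 × √33 = 3.3318
One-sided α = 0.05 → critical value z_{0.05} = 1.645.
Power = P(Z > 1.645 − δ) = Φ(1.687) = 0.9542.

Power ≈ 0.954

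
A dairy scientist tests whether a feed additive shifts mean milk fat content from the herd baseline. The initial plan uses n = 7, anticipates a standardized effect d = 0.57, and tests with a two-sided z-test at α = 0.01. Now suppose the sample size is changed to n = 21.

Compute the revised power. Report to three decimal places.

Power ≈ 0.514

With n = 21: δ = d·√n = 0.57 × √21 = 2.6121. Critical value z_{0.005} = 2.576.
Revised power = Φ(δ − 2.576) + Φ(−δ − 2.576) = Φ(0.036) + Φ(-5.188) = 0.5145 + 0.0000 = 0.5145.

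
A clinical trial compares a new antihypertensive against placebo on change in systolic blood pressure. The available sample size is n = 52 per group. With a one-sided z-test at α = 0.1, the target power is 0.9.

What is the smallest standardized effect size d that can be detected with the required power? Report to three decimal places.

Required noncentrality: δ = z_{0.1} + z_{0.10} = 1.282 + 1.282 = 2.563.
δ = d·√(n/2) ⇒ d = δ/√(n/2) = 2.563/√(52/2) = 0.5027.

d ≈ 0.503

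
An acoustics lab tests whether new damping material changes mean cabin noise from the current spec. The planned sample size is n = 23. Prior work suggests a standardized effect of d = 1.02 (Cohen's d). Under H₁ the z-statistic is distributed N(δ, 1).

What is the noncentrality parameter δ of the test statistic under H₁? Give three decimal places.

δ ≈ 4.892

δ = d·√n = 1.02 × √23 = 4.8917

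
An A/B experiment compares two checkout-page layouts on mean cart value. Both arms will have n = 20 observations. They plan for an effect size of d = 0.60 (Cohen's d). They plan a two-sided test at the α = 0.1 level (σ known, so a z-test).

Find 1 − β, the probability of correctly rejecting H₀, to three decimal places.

Noncentrality parameter: δ = d·√(n/2) = 0.60 × √(20/2) = 1.8974
Two-sided α = 0.1 → critical value z_{0.05} = 1.645.
Power = Φ(δ − 1.645) + Φ(−δ − 1.645) = Φ(0.253) + Φ(-3.542) = 0.5997 + 0.0002 = 0.5999.

Power ≈ 0.600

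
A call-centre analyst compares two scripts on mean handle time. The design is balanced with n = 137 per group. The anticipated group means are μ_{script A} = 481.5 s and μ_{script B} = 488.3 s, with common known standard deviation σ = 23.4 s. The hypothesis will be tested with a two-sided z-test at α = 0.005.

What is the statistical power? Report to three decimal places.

Power ≈ 0.344

Standardized effect: d = |μ_{script A} − μ_{script B}| / σ = |481.5 − 488.3| / 23.4 = 0.2906
Noncentrality parameter: δ = d·√(n/2) = 0.2906 × √(137/2) = 2.4051
Two-sided α = 0.005 → critical value z_{0.0025} = 2.807.
Power = Φ(δ − 2.807) + Φ(−δ − 2.807) = Φ(-0.402) + Φ(-5.212) = 0.3439 + 0.0000 = 0.3439.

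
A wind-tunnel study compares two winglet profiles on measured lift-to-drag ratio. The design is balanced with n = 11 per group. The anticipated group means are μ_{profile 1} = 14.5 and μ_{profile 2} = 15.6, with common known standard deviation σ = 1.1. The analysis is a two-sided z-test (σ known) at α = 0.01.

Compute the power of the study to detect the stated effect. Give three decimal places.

Power ≈ 0.409

Standardized effect: d = |μ_{profile 1} − μ_{profile 2}| / σ = |14.5 − 15.6| / 1.1 = 1.0000
Noncentrality parameter: δ = d·√(n/2) = 1.0000 × √(11/2) = 2.3452
Critical value for a two-sided test at α = 0.01: z_{α/2} = 2.576.
Power = Φ(δ − 2.576) + Φ(−δ − 2.576) = Φ(-0.231) + Φ(-4.921) = 0.4088 + 0.0000 = 0.4088.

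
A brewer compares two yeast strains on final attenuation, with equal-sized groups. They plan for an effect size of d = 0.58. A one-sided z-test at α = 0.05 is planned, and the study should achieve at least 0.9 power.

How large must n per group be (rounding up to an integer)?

For power 0.9 need Φ(δ − z_{0.05}) = 0.9, so δ = z_{0.05} + z_{0.10} = 1.645 + 1.282 = 2.926.
δ = d·√(n/2) ⇒ n = 2(δ/d)² = 2 × (2.926 / 0.58)² = 50.91.
Round up to the next whole unit.

n = 51 per group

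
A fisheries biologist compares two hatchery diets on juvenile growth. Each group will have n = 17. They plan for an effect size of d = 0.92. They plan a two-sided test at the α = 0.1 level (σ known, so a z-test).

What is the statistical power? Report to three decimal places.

Noncentrality parameter: δ = d·√(n/2) = 0.92 × √(17/2) = 2.6822
Critical value for a two-sided test at α = 0.1: z_{α/2} = 1.645.
Power = Φ(δ − 1.645) + Φ(−δ − 1.645) = Φ(1.037) + Φ(-4.327) = 0.8502 + 0.0000 = 0.8502.

Power ≈ 0.850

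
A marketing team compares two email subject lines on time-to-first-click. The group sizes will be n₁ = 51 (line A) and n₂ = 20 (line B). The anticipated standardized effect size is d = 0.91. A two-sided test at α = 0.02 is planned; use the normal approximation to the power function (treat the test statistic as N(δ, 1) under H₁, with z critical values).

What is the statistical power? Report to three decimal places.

Noncentrality parameter: δ = d / √(1/n₁ + 1/n₂) = 0.91 / √(1/51 + 1/20) = 3.4492
Critical value for a two-sided test at α = 0.02: z_{α/2} = 2.326.
Power = Φ(δ − 2.326) + Φ(−δ − 2.326) = Φ(1.123) + Φ(-5.775) = 0.8692 + 0.0000 = 0.8692.

Power ≈ 0.869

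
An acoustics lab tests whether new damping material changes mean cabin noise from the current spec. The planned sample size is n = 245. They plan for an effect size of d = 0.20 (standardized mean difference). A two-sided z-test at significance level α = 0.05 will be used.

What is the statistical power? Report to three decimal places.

Power ≈ 0.879

Noncentrality parameter: δ = d·√n = 0.20 × √245 = 3.1305
Critical value for a two-sided test at α = 0.05: z_{α/2} = 1.960.
Power = Φ(δ − 1.960) + Φ(−δ − 1.960) = Φ(1.171) + Φ(-5.090) = 0.8791 + 0.0000 = 0.8791.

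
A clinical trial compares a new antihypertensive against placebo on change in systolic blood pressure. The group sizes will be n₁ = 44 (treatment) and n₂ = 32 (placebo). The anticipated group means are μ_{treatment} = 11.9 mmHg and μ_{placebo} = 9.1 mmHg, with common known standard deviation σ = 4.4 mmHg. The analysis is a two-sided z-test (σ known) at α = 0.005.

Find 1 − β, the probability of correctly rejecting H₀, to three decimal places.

Power ≈ 0.473

Standardized effect: d = |μ_{treatment} − μ_{placebo}| / σ = |11.9 − 9.1| / 4.4 = 0.6364
Noncentrality parameter: δ = d / √(1/n₁ + 1/n₂) = 0.6364 / √(1/44 + 1/32) = 2.7390
Two-sided α = 0.005 → critical value z_{0.0025} = 2.807.
Power = Φ(δ − 2.807) + Φ(−δ − 2.807) = Φ(-0.068) + Φ(-5.546) = 0.4729 + 0.0000 = 0.4729.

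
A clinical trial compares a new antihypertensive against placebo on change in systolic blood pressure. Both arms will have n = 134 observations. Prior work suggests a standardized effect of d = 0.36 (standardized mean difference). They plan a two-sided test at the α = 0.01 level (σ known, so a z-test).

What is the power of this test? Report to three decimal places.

Power ≈ 0.645

Noncentrality parameter: δ = d·√(n/2) = 0.36 × √(134/2) = 2.9467
Critical value for a two-sided test at α = 0.01: z_{α/2} = 2.576.
Power = Φ(δ − 2.576) + Φ(−δ − 2.576) = Φ(0.371) + Φ(-5.523) = 0.6446 + 0.0000 = 0.6446.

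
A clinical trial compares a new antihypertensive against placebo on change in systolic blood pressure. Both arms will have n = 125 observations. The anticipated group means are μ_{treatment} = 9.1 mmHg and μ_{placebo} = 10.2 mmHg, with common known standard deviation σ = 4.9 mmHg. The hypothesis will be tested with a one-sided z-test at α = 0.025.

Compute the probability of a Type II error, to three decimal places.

Standardized effect: d = |μ_{treatment} − μ_{placebo}| / σ = |9.1 − 10.2| / 4.9 = 0.2245
Noncentrality parameter: λ = d·√(n/2) = 0.2245 × √(125/2) = 1.7747
Critical value for a one-sided test at α = 0.025: z_α = 1.960.
Power = Φ(λ − 1.960) = Φ(-0.185) = 0.4265.
Type II error: β = 1 − power = 1 − 0.4265 = 0.5735.

β ≈ 0.573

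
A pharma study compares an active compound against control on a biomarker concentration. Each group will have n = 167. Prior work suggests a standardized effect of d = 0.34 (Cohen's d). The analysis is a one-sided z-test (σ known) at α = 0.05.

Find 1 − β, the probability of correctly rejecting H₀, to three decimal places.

Noncentrality parameter: δ = d·√(n/2) = 0.34 × √(167/2) = 3.1069
Critical value for a one-sided test at α = 0.05: z_α = 1.645.
Power = Φ(δ − 1.645) = Φ(1.462) = 0.9281.

Power ≈ 0.928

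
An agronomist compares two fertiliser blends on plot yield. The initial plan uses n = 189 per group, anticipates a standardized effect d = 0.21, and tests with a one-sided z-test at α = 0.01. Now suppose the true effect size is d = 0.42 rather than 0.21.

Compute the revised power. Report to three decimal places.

Power ≈ 0.961

With d = 0.42: δ = d·√(n/2) = 0.42 × √(189/2) = 4.0829. Critical value z_{0.01} = 2.326.
Revised power = Φ(δ − 2.326) = Φ(1.757) = 0.9605.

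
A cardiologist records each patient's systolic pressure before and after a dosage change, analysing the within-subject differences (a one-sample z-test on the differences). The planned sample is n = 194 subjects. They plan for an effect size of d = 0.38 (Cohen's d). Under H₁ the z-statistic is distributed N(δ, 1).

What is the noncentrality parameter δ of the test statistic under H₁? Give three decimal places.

δ = d·√n = 0.38 × √194 = 5.2928

δ ≈ 5.293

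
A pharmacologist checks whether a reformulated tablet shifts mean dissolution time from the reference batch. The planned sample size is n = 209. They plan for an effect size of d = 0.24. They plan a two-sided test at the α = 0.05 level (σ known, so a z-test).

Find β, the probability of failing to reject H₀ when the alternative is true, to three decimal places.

Noncentrality parameter: δ = d·√n = 0.24 × √209 = 3.4696
Two-sided α = 0.05 → critical value z_{0.025} = 1.960.
Power = Φ(δ − 1.960) + Φ(−δ − 1.960) = Φ(1.510) + Φ(-5.430) = 0.9344 + 0.0000 = 0.9344.
Type II error: β = 1 − power = 1 − 0.9344 = 0.0656.

β ≈ 0.066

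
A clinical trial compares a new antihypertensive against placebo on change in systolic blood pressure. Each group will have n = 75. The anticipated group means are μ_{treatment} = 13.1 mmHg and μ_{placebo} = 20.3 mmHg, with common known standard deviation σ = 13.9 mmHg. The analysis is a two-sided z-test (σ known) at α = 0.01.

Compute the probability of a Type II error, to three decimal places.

Standardized effect: d = |μ_{treatment} − μ_{placebo}| / σ = |13.1 − 20.3| / 13.9 = 0.5180
Noncentrality parameter: δ = d·√(n/2) = 0.5180 × √(75/2) = 3.1720
Critical value for a two-sided test at α = 0.01: z_{α/2} = 2.576.
Power = Φ(δ − 2.576) + Φ(−δ − 2.576) = Φ(0.596) + Φ(-5.748) = 0.7245 + 0.0000 = 0.7245.
Type II error: β = 1 − power = 1 − 0.7245 = 0.2755.

β ≈ 0.276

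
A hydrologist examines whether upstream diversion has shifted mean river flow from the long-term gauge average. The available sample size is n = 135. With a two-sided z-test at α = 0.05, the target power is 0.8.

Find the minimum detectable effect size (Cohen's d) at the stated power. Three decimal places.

Need Φ(δ − 1.960) = 0.8, so δ = 1.960 + 0.842 = 2.802.
(The second rejection-region term Φ(−δ − z_{α/2}) is negligible and dropped.)
δ = d·√n ⇒ d = δ/√n = 2.802/√135 = 0.2411.

d ≈ 0.241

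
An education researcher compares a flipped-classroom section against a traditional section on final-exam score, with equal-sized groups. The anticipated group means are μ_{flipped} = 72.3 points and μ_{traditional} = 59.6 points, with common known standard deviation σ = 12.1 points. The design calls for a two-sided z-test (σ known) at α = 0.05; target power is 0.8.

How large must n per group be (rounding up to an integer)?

Standardized effect: d = |μ_{flipped} − μ_{traditional}| / σ = |72.3 − 59.6| / 12.1 = 1.0496
Set Φ(δ − 1.960) = 0.8; then δ − 1.960 = Φ⁻¹(0.8) = 0.842, giving δ = 2.802.
(For δ > 0 the lower-tail rejection region contributes negligibly to power, so the one-term inversion is standard.)
δ = d·√(n/2) ⇒ n = 2(δ/d)² = 2 × (2.802 / 1.0496)² = 14.25.
Round up to the next whole unit.

n = 15 per group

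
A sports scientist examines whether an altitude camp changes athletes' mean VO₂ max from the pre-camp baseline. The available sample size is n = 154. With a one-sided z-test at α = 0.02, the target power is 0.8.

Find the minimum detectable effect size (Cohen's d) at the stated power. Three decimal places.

d ≈ 0.233

Need Φ(δ − 2.054) = 0.8, so δ = 2.054 + 0.842 = 2.895.
δ = d·√n ⇒ d = δ/√n = 2.895/√154 = 0.2333.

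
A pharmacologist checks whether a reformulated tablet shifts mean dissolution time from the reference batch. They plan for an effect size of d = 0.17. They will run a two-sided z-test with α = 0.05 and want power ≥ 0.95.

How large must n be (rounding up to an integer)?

For power 0.95 need Φ(δ − z_{0.025}) = 0.95, so δ = z_{0.025} + z_{0.05} = 1.960 + 1.645 = 3.605.
(Ignoring the negligible lower-tail rejection probability gives the usual closed-form inversion.)
δ = d·√n ⇒ n = (δ/d)² = (3.605 / 0.17)² = 449.64.
Round up to the next whole unit.

n = 450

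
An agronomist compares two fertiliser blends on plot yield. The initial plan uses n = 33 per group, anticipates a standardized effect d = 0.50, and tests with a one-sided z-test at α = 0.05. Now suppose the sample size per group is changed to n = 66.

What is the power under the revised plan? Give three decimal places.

With n = 66 per group: δ = d·√(n/2) = 0.50 × √(66/2) = 2.8723. Critical value z_{0.05} = 1.645.
Revised power = P(Z > 1.645 − δ) = Φ(1.227) = 0.8902.

Power ≈ 0.890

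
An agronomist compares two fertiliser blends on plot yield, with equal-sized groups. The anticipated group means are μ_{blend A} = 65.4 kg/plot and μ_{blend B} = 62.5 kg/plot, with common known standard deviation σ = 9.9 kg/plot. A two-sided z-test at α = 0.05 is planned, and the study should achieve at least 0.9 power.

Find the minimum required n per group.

n = 245 per group

Standardized effect: d = |μ_{blend A} − μ_{blend B}| / σ = |65.4 − 62.5| / 9.9 = 0.2929
For power 0.9 need Φ(δ − z_{0.025}) = 0.9, so δ = z_{0.025} + z_{0.10} = 1.960 + 1.282 = 3.242.
(The Φ(−δ − z_{α/2}) term is vanishingly small for δ > 0 and is dropped in the standard sample-size formula.)
δ = d·√(n/2) ⇒ n = 2(δ/d)² = 2 × (3.242 / 0.2929)² = 244.91.
Round up to the next whole unit.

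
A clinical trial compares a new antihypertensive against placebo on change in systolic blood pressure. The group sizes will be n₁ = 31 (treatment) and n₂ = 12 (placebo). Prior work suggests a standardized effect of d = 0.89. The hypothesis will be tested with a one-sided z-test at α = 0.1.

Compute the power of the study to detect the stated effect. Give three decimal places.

Noncentrality parameter: λ = d / √(1/n₁ + 1/n₂) = 0.89 / √(1/31 + 1/12) = 2.6177
One-sided α = 0.1 → critical value z_{0.1} = 1.282.
Power = Φ(λ − 1.282) = Φ(1.336) = 0.9093.

Power ≈ 0.909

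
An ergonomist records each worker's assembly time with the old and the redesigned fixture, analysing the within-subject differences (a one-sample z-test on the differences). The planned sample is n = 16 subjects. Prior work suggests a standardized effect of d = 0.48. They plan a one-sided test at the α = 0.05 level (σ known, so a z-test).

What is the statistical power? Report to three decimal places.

Power ≈ 0.608

Noncentrality parameter: δ = d·√n = 0.48 × √16 = 1.9200
One-sided α = 0.05 → critical value z_{0.05} = 1.645.
Power = Φ(δ − 1.645) = Φ(0.275) = 0.6084.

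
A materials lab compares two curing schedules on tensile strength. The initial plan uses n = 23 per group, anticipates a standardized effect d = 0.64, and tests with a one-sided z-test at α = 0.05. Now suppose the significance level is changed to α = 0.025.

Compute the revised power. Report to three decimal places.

δ = d·√(n/2) = 0.64 × √(23/2) = 2.1703 (unchanged). New critical value: z_{0.025} = 1.960.
Revised power = P(Z > 1.960 − δ) = Φ(0.210) = 0.5833.

Power ≈ 0.583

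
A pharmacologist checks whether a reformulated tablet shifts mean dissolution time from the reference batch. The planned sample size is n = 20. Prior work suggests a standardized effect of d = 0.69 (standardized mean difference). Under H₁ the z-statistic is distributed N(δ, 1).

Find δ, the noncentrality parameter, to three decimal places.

δ = d·√n = 0.69 × √20 = 3.0858

δ ≈ 3.086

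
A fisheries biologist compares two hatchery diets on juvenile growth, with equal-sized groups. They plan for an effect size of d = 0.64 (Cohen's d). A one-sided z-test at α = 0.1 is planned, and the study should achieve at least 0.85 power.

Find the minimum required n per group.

n = 27 per group

For power 0.85 need Φ(δ − z_{0.1}) = 0.85, so δ = z_{0.1} + z_{0.15} = 1.282 + 1.036 = 2.318.
δ = d·√(n/2) ⇒ n = 2(δ/d)² = 2 × (2.318 / 0.64)² = 26.24.
Round up to the next whole unit.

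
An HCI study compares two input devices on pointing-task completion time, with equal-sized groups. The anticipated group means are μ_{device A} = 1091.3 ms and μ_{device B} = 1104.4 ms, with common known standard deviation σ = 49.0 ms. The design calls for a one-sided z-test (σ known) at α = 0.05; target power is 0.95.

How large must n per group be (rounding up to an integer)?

Standardized effect: d = |μ_{device A} − μ_{device B}| / σ = |1091.3 − 1104.4| / 49.0 = 0.2673
Set Φ(δ − 1.645) = 0.95; then δ − 1.645 = Φ⁻¹(0.95) = 1.645, giving δ = 3.290.
δ = d·√(n/2) ⇒ n = 2(δ/d)² = 2 × (3.290 / 0.2673)² = 302.83.
Rounding up, n = 303 per group.

n = 303 per group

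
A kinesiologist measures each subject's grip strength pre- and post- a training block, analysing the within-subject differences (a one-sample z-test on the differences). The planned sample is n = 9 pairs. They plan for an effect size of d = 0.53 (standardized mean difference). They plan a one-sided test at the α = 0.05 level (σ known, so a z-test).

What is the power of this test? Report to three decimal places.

Power ≈ 0.478

Noncentrality parameter: λ = d·√n = 0.53 × √9 = 1.5900
One-sided α = 0.05 → critical value z_{0.05} = 1.645.
Power = Φ(λ − 1.645) = Φ(-0.055) = 0.4781.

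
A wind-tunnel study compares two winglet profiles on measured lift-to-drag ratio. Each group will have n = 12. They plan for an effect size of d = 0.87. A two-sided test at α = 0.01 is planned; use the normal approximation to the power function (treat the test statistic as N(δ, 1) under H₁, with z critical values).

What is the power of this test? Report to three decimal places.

Power ≈ 0.328

Noncentrality parameter: δ = d·√(n/2) = 0.87 × √(12/2) = 2.1311
Critical value for a two-sided test at α = 0.01: z_{α/2} = 2.576.
Power = Φ(δ − 2.576) + Φ(−δ − 2.576) = Φ(-0.445) + Φ(-4.707) = 0.3282 + 0.0000 = 0.3282.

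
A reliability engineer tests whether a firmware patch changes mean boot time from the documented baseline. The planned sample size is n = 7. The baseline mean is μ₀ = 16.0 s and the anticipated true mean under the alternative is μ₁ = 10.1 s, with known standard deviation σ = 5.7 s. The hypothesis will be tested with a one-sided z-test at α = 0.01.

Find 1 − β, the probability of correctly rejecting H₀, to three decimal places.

Standardized effect: d = |μ₁ − μ₀| / σ = |10.1 − 16.0| / 5.7 = 1.0351
Noncentrality parameter: δ = d·√n = 1.0351 × √7 = 2.7386
Critical value for a one-sided test at α = 0.01: z_α = 2.326.
Power = P(Z > 2.326 − δ) = Φ(0.412) = 0.6599.

Power ≈ 0.660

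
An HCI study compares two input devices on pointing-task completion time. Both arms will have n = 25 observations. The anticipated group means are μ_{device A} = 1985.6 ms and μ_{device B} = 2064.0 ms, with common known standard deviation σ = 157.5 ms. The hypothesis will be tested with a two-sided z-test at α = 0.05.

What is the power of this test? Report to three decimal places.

Power ≈ 0.421

Standardized effect: d = |μ_{device A} − μ_{device B}| / σ = |1985.6 − 2064.0| / 157.5 = 0.4978
Noncentrality parameter: δ = d·√(n/2) = 0.4978 × √(25/2) = 1.7599
Two-sided α = 0.05 → critical value z_{0.025} = 1.960.
Power = Φ(δ − 1.960) + Φ(−δ − 1.960) = Φ(-0.200) + Φ(-3.720) = 0.4207 + 0.0001 = 0.4208.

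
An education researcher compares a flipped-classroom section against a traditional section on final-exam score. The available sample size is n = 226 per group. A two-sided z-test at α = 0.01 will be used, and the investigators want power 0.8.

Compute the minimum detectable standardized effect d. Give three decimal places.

Need Φ(δ − 2.576) = 0.8, so δ = 2.576 + 0.842 = 3.417.
(Lower-tail contribution to power is negligible for δ > 0.)
δ = d·√(n/2) ⇒ d = δ/√(n/2) = 3.417/√(226/2) = 0.3215.

d ≈ 0.321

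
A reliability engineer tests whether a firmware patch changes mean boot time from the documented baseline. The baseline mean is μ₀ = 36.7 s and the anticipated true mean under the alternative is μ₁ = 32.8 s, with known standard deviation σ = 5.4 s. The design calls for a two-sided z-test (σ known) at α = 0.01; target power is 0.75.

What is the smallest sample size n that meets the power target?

Standardized effect: d = |μ₁ − μ₀| / σ = |32.8 − 36.7| / 5.4 = 0.7222
Set Φ(δ − 2.576) = 0.75; then δ − 2.576 = Φ⁻¹(0.75) = 0.674, giving δ = 3.250.
(For δ > 0 the lower-tail rejection region contributes negligibly to power, so the one-term inversion is standard.)
δ = d·√n ⇒ n = (δ/d)² = (3.250 / 0.7222)² = 20.25.
Round up to the next whole unit.

n = 21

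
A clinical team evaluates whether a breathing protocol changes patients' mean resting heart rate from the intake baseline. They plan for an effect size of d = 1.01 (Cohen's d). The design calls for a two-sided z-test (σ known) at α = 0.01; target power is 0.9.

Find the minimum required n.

Set Φ(δ − 2.576) = 0.9; then δ − 2.576 = Φ⁻¹(0.9) = 1.282, giving δ = 3.857.
(The Φ(−δ − z_{α/2}) term is vanishingly small for δ > 0 and is dropped in the standard sample-size formula.)
δ = d·√n ⇒ n = (δ/d)² = (3.857 / 1.01)² = 14.59.
Round up to the next whole unit.

n = 15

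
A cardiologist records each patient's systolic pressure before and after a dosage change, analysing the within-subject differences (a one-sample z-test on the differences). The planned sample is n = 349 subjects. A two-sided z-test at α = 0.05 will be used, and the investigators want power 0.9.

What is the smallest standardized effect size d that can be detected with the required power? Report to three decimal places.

d ≈ 0.174

Required noncentrality: δ = z_{0.025} + z_{0.10} = 1.960 + 1.282 = 3.242.
(Lower-tail contribution to power is negligible for δ > 0.)
δ = d·√n ⇒ d = δ/√n = 3.242/√349 = 0.1735.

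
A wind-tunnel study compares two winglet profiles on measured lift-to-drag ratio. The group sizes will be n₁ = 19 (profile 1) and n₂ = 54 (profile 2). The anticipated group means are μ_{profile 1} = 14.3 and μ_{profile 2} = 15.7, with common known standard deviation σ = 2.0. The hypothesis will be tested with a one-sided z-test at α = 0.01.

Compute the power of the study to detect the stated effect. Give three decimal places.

Standardized effect: d = |μ_{profile 1} − μ_{profile 2}| / σ = |14.3 − 15.7| / 2.0 = 0.7000
Noncentrality parameter: δ = d / √(1/n₁ + 1/n₂) = 0.7000 / √(1/19 + 1/54) = 2.6243
Critical value for a one-sided test at α = 0.01: z_α = 2.326.
Power = P(Z > 2.326 − δ) = Φ(0.298) = 0.6171.

Power ≈ 0.617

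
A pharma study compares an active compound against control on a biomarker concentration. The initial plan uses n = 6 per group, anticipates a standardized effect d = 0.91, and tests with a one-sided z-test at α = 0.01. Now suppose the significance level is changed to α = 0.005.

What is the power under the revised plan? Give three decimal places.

Power ≈ 0.159

δ = d·√(n/2) = 0.91 × √(6/2) = 1.5762 (unchanged). New critical value: z_{0.005} = 2.576.
Revised power = P(Z > 2.576 − δ) = Φ(-1.000) = 0.1587.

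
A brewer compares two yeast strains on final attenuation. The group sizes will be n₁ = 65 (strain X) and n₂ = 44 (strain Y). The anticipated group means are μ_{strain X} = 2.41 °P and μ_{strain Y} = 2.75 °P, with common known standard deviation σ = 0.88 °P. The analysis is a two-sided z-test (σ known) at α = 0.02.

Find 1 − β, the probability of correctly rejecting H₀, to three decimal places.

Power ≈ 0.364

Standardized effect: d = |μ_{strain X} − μ_{strain Y}| / σ = |2.41 − 2.75| / 0.88 = 0.3864
Noncentrality parameter: δ = d / √(1/n₁ + 1/n₂) = 0.3864 / √(1/65 + 1/44) = 1.9791
Two-sided α = 0.02 → critical value z_{0.01} = 2.326.
Power = Φ(δ − 2.326) + Φ(−δ − 2.326) = Φ(-0.347) + Φ(-4.305) = 0.3642 + 0.0000 = 0.3642.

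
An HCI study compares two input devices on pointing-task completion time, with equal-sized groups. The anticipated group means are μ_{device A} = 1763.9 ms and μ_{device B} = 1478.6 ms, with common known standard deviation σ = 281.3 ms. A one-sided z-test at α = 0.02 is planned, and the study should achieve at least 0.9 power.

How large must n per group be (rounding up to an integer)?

Standardized effect: d = |μ_{device A} − μ_{device B}| / σ = |1763.9 − 1478.6| / 281.3 = 1.0142
For power 0.9 need Φ(δ − z_{0.02}) = 0.9, so δ = z_{0.02} + z_{0.10} = 2.054 + 1.282 = 3.335.
δ = d·√(n/2) ⇒ n = 2(δ/d)² = 2 × (3.335 / 1.0142)² = 21.63.
Rounding up, n = 22 per group.

n = 22 per group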